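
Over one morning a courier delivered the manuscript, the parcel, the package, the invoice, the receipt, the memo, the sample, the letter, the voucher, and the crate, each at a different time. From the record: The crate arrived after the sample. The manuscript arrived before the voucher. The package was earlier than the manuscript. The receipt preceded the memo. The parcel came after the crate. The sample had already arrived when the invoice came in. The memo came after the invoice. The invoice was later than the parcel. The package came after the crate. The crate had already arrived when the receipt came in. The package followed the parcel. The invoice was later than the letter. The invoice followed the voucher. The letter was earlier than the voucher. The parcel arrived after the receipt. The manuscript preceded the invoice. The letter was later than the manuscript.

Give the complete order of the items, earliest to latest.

the sample, the crate, the receipt, the parcel, the package, the manuscript, the letter, the voucher, the invoice, the memo

The constraints fix every adjacent pair, so only one ordering works:
the sample → the crate → the receipt → the parcel → the package → the manuscript → the letter → the voucher → the invoice → the memo.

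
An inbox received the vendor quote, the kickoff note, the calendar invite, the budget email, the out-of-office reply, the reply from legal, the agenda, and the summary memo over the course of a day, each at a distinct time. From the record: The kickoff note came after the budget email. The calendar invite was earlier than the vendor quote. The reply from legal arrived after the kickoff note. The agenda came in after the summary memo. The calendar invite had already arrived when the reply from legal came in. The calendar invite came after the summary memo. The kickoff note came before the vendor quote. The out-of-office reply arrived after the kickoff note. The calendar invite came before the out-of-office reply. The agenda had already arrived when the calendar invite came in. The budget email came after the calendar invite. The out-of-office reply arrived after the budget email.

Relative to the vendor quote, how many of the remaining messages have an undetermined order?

2

Forced before the vendor quote: the agenda, the budget email, the calendar invite, the kickoff note, and the summary memo.
That leaves the out-of-office reply and the reply from legal with no forced order relative to the vendor quote — 2.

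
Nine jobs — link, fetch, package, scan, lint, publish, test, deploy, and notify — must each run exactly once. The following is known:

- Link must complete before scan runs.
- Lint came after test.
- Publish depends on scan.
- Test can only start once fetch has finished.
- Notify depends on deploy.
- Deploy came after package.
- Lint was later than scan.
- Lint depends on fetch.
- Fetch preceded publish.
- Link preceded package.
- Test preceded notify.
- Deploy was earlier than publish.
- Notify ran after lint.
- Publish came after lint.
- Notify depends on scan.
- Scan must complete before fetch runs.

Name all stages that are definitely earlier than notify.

deploy, fetch, link, lint, package, scan, test

Directly stated before notify: deploy, lint, scan, and test.
Fetch reaches notify via fetch → lint → notify.
Link reaches notify via link → scan → notify.
Package reaches notify via package → deploy → notify.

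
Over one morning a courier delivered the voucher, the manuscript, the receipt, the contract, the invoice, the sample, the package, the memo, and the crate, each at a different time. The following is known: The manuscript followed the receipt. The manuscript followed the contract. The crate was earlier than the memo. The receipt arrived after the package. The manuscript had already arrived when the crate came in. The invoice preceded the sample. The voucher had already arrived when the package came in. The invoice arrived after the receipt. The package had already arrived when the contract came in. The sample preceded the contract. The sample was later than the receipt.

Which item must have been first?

the voucher

The voucher has a chain of constraints placing it before every other item, so the voucher must be first.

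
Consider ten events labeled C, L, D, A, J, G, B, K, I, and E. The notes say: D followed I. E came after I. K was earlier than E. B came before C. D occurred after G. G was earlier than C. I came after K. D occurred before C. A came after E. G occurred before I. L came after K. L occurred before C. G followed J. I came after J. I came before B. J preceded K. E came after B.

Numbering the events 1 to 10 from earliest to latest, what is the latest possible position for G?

G must come before A, B, C, D, E, and I — 6 events forced after it.
Everything else can be placed before G in some valid order, so G can sit as late as position 10 − 6 = 4.

4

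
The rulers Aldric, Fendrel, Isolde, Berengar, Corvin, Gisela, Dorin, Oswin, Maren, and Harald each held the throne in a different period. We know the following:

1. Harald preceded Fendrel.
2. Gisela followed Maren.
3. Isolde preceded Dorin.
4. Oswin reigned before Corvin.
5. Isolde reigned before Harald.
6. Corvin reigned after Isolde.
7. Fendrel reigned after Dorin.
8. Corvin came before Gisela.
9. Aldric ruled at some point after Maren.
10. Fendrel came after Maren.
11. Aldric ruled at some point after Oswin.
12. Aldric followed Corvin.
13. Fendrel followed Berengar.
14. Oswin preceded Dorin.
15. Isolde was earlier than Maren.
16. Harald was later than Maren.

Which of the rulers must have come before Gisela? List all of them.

Corvin, Isolde, Maren, Oswin

Directly stated before Gisela: Corvin and Maren.
Isolde reaches Gisela via Isolde → Maren → Gisela.
Oswin reaches Gisela via Oswin → Corvin → Gisela.
No chain forces Harald (or any of the others) ahead of Gisela.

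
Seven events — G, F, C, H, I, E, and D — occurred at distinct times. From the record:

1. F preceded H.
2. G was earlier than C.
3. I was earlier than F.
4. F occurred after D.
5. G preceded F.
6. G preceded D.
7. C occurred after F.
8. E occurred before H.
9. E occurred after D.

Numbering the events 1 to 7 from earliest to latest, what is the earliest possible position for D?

G must come before D — 1 forced predecessor.
Nothing else is forced ahead of D, so its earliest slot is position 1 + 1 = 2.

2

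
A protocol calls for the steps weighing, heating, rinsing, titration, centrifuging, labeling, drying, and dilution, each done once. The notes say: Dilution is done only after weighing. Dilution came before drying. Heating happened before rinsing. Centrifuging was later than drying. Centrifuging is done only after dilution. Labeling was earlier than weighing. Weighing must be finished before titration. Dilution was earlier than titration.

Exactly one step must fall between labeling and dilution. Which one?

Tracing the constraints gives labeling → weighing → dilution, so weighing sits after labeling and before dilution.
No other step is forced both after labeling and before dilution.

weighing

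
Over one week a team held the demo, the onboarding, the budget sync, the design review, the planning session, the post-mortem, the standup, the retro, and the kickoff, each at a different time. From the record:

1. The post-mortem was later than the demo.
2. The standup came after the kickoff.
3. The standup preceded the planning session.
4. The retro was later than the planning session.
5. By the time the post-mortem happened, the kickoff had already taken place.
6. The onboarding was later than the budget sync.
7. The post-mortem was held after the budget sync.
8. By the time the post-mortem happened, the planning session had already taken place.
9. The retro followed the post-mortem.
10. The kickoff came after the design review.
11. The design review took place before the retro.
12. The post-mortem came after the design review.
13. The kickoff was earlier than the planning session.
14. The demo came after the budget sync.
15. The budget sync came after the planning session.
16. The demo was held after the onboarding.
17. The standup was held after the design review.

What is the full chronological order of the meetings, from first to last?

the design review, the kickoff, the standup, the planning session, the budget sync, the onboarding, the demo, the post-mortem, the retro

The constraints fix every adjacent pair, so only one ordering works:
the design review → the kickoff → the standup → the planning session → the budget sync → the onboarding → the demo → the post-mortem → the retro.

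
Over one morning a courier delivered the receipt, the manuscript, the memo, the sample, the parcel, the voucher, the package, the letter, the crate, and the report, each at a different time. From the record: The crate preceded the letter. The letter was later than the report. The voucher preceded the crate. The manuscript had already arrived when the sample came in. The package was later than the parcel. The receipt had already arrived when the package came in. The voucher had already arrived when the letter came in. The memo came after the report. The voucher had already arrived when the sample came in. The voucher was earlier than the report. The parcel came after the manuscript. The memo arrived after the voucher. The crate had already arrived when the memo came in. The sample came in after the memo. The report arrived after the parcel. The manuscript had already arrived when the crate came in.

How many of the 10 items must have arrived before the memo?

5

Directly stated before the memo: the crate, the report, and the voucher.
The manuscript reaches the memo via the manuscript → the crate → the memo.
The parcel reaches the memo via the parcel → the report → the memo.
No chain forces the receipt (or any of the others) ahead of the memo.
That's the crate, the manuscript, the parcel, the report, and the voucher — 5 in all.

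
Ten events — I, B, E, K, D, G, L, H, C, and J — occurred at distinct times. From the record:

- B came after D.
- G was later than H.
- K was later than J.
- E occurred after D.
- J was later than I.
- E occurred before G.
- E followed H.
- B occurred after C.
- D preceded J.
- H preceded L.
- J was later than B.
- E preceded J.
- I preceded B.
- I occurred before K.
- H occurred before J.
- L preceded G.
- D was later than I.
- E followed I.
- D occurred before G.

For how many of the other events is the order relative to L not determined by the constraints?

Forced before L: H; forced after L: G.
That leaves B, C, D, E, I, J, and K with no forced order relative to L — 7.

7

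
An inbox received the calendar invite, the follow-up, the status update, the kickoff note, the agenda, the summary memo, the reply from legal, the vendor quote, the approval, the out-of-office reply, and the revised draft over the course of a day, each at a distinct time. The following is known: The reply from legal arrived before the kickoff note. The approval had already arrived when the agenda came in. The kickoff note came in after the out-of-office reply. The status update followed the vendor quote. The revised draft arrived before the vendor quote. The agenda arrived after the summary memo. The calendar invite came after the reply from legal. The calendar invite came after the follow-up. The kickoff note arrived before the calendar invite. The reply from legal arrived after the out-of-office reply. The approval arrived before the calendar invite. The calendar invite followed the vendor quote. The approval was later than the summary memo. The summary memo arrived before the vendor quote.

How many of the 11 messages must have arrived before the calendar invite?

Directly stated before the calendar invite: the approval, the follow-up, the kickoff note, the reply from legal, and the vendor quote.
The out-of-office reply reaches the calendar invite via the out-of-office reply → the kickoff note → the calendar invite.
The revised draft reaches the calendar invite via the revised draft → the vendor quote → the calendar invite.
The summary memo reaches the calendar invite via the summary memo → the vendor quote → the calendar invite.
That's the approval, the follow-up, the kickoff note, the out-of-office reply, the reply from legal, the revised draft, the summary memo, and the vendor quote — 8 in all.

8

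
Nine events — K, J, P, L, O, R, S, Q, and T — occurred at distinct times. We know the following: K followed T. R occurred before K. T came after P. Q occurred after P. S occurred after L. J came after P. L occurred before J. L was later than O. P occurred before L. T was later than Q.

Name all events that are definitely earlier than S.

Directly stated before S: L.
O reaches S via O → L → S.
P reaches S via P → L → S.

L, O, P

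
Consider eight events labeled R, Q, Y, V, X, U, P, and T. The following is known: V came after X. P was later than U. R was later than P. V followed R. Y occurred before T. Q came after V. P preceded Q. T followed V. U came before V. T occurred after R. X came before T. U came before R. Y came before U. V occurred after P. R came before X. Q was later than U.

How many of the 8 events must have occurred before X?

Directly stated before X: R.
P reaches X via P → R → X.
U reaches X via U → R → X.
Y reaches X via Y → U → R → X.
No chain forces V (or any of the others) ahead of X.
That's P, R, U, and Y — 4 in all.

4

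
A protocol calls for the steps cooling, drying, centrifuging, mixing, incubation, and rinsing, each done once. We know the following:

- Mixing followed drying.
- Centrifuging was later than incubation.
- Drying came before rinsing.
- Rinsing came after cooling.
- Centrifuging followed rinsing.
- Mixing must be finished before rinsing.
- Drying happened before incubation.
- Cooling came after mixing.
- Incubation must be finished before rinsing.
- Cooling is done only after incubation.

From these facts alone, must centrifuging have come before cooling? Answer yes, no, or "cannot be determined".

Tracing the constraints gives cooling → rinsing → centrifuging, so cooling must come before centrifuging.
That means centrifuging cannot be before cooling.

no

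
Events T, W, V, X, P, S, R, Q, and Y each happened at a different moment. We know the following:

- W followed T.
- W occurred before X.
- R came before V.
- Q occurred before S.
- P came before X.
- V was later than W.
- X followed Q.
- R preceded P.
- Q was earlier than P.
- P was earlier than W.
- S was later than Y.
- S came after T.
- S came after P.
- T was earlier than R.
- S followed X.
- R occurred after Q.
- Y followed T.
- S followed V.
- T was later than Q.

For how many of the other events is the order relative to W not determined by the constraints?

1

Forced before W: P, Q, R, and T; forced after W: S, V, and X.
That leaves Y with no forced order relative to W — 1.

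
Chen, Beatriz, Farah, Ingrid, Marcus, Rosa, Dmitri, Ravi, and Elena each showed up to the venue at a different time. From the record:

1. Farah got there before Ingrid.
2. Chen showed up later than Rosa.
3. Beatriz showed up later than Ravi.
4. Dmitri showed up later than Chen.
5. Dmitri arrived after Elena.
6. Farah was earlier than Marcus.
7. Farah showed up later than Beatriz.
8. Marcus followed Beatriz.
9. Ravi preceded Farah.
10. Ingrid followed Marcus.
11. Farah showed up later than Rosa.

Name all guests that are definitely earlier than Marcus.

Beatriz, Farah, Ravi, Rosa

Directly stated before Marcus: Beatriz and Farah.
Ravi reaches Marcus via Ravi → Beatriz → Marcus.
Rosa reaches Marcus via Rosa → Farah → Marcus.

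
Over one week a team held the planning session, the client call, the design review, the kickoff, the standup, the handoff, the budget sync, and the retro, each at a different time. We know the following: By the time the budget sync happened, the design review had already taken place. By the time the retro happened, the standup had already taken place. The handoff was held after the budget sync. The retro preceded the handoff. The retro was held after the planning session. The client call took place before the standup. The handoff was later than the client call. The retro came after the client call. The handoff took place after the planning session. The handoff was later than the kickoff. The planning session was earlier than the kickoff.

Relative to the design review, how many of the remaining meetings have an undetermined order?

5

Forced after the design review: the budget sync and the handoff.
That leaves the client call, the kickoff, the planning session, the retro, and the standup with no forced order relative to the design review — 5.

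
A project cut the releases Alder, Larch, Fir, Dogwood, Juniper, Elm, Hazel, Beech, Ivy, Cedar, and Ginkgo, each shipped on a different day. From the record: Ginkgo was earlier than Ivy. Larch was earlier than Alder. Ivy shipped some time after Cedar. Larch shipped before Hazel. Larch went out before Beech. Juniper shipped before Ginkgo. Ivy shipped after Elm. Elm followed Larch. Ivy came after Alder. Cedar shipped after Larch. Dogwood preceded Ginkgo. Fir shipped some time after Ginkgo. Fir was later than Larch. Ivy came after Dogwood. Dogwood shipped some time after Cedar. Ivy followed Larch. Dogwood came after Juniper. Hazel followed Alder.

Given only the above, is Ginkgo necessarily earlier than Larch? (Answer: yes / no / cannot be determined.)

no

Tracing the constraints gives Larch → Cedar → Dogwood → Ginkgo, so Larch must come before Ginkgo.
That means Ginkgo cannot be before Larch.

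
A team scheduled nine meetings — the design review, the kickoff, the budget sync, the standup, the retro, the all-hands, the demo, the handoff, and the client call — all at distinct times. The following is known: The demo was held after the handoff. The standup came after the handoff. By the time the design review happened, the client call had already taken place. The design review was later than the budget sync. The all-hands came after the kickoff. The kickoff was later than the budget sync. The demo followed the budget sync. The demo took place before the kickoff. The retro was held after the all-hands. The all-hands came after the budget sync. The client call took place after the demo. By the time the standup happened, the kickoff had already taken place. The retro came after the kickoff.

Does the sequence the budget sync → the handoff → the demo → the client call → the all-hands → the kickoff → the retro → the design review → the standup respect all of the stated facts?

The constraints require the kickoff before the all-hands, but in the proposed sequence the all-hands appears ahead of the kickoff. That one violation is enough.

no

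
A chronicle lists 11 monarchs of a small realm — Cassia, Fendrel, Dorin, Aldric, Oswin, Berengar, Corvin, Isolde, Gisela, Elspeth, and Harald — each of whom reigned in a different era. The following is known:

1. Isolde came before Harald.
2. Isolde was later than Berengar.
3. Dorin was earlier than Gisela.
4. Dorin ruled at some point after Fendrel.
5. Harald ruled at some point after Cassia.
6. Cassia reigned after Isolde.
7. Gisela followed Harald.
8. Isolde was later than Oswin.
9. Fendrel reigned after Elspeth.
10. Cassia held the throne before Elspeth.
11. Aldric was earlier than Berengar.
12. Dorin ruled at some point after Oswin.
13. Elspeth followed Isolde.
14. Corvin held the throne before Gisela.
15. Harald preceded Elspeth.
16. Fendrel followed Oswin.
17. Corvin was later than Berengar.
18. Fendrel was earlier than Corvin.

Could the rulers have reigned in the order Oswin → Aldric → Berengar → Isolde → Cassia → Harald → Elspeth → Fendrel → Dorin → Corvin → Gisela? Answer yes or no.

Check each stated constraint against the proposed order — e.g. Berengar is ahead of Corvin; Oswin is ahead of Dorin. Every pair is in the required order; nothing is violated.

yes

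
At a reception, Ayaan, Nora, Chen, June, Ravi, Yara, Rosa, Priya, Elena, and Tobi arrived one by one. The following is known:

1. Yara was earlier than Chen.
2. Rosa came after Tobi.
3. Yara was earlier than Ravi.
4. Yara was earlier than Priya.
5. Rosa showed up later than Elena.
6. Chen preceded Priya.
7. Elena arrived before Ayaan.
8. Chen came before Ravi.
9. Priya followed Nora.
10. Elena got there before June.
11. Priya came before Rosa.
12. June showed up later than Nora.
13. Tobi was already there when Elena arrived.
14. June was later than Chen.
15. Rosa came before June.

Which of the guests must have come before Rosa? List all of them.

Chen, Elena, Nora, Priya, Tobi, Yara

Directly stated before Rosa: Elena, Priya, and Tobi.
Chen reaches Rosa via Chen → Priya → Rosa.
Nora reaches Rosa via Nora → Priya → Rosa.
Yara reaches Rosa via Yara → Priya → Rosa.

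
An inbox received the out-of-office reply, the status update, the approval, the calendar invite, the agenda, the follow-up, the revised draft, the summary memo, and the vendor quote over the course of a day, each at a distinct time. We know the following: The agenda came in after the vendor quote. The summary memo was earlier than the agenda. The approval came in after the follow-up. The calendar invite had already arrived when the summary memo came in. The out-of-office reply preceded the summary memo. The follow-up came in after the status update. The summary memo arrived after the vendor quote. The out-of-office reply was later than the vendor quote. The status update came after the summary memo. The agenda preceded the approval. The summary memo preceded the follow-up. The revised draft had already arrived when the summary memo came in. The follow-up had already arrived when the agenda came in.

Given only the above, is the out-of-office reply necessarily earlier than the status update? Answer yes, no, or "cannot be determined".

yes

Chain the constraints: the out-of-office reply → the summary memo → the status update. Each link is directly stated, so the out-of-office reply comes before the status update.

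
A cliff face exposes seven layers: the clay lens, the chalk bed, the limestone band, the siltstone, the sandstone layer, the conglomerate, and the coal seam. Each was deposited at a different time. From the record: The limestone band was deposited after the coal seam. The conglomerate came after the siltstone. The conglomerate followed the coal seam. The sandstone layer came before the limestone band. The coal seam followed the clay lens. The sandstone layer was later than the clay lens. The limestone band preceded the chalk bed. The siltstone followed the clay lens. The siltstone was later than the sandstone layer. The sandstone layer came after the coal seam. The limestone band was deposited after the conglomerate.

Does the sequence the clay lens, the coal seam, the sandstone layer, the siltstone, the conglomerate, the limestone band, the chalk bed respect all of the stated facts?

Check each stated constraint against the proposed order — e.g. the sandstone layer is ahead of the limestone band; the coal seam is ahead of the limestone band. Every pair is in the required order; nothing is violated.

yes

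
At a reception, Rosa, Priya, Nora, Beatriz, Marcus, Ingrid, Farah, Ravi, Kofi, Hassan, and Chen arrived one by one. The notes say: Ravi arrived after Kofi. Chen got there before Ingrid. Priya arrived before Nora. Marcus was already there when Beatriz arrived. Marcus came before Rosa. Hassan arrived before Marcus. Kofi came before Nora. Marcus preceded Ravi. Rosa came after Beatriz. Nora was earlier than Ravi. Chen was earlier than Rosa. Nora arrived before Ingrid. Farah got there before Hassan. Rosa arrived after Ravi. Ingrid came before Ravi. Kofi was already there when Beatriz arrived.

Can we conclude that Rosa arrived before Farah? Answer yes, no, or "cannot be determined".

no

Tracing the constraints gives Farah → Hassan → Marcus → Rosa, so Farah must come before Rosa.
That means Rosa cannot be before Farah.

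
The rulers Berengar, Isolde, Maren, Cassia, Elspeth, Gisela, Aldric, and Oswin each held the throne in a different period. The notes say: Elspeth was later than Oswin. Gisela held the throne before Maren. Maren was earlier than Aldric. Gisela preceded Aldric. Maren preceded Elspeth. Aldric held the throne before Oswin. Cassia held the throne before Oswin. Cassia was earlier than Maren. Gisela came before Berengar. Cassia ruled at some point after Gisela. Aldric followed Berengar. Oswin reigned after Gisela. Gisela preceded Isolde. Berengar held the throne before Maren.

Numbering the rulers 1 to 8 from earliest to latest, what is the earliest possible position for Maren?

4

Berengar, Cassia, and Gisela must all come before Maren — 3 forced predecessors.
Nothing else is forced ahead of Maren, so their earliest slot is position 3 + 1 = 4.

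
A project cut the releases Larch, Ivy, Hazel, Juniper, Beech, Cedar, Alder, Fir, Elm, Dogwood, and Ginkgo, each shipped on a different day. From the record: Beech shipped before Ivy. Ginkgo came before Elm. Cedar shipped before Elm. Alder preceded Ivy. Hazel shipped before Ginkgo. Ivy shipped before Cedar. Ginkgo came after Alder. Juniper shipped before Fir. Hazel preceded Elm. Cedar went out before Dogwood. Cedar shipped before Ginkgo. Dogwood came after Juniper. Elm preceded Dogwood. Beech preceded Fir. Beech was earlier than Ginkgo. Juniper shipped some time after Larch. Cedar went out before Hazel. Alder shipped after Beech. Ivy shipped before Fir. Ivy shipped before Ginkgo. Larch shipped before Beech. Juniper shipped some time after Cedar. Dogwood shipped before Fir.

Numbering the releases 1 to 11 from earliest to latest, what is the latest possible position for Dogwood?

10

Dogwood must come before Fir — 1 release forced after it.
Everything else can be placed before Dogwood in some valid order, so Dogwood can sit as late as position 11 − 1 = 10.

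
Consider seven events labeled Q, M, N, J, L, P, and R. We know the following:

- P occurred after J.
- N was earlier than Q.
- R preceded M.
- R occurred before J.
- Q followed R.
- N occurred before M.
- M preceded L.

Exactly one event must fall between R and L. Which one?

M

Tracing the constraints gives R → M → L, so M sits after R and before L.
No other event is forced both after R and before L.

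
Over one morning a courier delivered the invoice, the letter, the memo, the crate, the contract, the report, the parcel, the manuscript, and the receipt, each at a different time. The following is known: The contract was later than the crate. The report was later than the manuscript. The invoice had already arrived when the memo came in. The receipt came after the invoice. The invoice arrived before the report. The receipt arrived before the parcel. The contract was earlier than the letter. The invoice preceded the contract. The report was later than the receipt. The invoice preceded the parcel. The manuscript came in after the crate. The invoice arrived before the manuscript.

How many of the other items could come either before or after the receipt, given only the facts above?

Forced before the receipt: the invoice; forced after the receipt: the parcel and the report.
That leaves the contract, the crate, the letter, the manuscript, and the memo with no forced order relative to the receipt — 5.

5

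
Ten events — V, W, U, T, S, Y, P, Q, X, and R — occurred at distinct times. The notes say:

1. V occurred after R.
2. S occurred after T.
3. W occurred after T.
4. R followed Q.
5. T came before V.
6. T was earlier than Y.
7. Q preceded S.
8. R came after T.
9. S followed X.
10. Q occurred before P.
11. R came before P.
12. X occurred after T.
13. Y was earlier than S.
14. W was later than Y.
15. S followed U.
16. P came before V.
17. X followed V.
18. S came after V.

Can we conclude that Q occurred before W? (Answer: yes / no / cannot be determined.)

cannot be determined

No chain of stated constraints runs from Q to W, and none runs from W to Q either.
So the relative order of Q and W is not fixed by the given facts.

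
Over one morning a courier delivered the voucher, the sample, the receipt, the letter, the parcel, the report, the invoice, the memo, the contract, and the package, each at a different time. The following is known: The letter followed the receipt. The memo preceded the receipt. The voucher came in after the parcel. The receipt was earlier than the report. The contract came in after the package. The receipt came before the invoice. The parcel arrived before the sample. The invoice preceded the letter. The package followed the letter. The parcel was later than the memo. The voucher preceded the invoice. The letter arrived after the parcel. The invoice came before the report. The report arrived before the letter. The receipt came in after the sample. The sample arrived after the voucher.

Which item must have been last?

the contract

Every other item has a chain of constraints placing it before the contract, so the contract is last.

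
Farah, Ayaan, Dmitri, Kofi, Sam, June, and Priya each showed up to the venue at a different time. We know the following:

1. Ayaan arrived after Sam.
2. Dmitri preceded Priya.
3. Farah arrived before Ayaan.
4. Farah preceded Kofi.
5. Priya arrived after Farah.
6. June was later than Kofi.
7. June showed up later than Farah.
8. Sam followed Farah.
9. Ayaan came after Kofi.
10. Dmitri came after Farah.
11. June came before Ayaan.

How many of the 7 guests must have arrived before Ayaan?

4

Directly stated before Ayaan: Farah, June, Kofi, and Sam.
No chain forces Priya (or any of the others) ahead of Ayaan.
That's Farah, June, Kofi, and Sam — 4 in all.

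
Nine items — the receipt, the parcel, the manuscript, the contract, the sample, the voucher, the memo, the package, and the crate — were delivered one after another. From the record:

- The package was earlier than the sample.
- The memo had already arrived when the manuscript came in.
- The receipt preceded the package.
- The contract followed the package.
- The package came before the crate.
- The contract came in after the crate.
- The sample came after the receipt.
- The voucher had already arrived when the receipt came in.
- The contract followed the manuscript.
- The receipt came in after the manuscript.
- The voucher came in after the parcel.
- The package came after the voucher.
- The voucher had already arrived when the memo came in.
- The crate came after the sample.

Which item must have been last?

the contract

Every other item has a chain of constraints placing it before the contract, so the contract is last.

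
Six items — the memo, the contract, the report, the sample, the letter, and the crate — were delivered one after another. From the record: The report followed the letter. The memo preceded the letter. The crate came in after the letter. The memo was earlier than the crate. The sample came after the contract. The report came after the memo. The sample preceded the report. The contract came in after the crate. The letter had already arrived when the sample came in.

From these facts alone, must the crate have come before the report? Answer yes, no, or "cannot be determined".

yes

Chain the constraints: the crate → the contract → the sample → the report. Each link is directly stated, so the crate comes before the report.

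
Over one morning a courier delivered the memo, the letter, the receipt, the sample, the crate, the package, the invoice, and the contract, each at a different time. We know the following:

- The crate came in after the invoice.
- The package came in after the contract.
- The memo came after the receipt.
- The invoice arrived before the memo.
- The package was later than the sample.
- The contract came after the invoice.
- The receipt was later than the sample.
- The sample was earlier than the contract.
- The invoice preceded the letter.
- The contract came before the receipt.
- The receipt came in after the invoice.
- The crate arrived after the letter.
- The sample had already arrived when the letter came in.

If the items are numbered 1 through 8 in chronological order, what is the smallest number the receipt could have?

The contract, the invoice, and the sample must all come before the receipt — 3 forced predecessors.
Nothing else is forced ahead of the receipt, so its earliest slot is position 3 + 1 = 4.

4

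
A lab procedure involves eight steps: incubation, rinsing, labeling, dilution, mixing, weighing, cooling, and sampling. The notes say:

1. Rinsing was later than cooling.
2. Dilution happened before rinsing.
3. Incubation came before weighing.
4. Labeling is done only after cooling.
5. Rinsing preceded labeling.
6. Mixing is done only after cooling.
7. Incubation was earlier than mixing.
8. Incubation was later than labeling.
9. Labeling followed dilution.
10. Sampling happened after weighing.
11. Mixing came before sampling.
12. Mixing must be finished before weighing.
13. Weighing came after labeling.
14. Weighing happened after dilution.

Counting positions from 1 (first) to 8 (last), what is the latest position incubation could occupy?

5

Incubation must come before mixing, sampling, and weighing — 3 steps forced after it.
Everything else can be placed before incubation in some valid order, so incubation can sit as late as position 8 − 3 = 5.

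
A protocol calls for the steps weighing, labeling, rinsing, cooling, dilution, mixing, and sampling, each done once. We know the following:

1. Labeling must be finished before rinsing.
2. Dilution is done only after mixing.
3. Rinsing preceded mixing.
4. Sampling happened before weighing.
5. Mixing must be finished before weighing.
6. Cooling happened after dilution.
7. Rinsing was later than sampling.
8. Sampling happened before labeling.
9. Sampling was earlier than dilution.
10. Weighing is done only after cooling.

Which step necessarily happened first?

sampling

Sampling has a chain of constraints placing it before every other step, so sampling must be first.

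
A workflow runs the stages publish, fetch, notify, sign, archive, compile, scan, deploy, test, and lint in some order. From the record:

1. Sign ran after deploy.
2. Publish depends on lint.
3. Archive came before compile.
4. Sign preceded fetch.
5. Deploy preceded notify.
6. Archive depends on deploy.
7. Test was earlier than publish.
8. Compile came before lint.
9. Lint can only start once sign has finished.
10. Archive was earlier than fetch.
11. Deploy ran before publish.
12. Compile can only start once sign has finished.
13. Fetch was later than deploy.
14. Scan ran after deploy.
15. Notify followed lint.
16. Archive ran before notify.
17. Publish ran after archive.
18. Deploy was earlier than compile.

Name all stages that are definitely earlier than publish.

archive, compile, deploy, lint, sign, test

Directly stated before publish: archive, deploy, lint, and test.
Compile reaches publish via compile → lint → publish.
Sign reaches publish via sign → lint → publish.
No chain forces notify (or any of the others) ahead of publish.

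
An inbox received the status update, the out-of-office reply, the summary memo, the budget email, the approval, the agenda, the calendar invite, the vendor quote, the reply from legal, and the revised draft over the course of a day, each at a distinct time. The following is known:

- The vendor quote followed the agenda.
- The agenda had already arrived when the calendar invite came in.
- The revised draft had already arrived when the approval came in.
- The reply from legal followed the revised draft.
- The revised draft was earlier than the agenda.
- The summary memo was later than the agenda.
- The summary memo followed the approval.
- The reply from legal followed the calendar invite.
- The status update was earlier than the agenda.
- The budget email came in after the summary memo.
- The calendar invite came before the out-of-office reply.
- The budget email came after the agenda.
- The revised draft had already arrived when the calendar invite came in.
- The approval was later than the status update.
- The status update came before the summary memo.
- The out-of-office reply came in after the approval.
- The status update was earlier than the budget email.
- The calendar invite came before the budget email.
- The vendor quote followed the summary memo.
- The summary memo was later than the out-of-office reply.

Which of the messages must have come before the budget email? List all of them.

the agenda, the approval, the calendar invite, the out-of-office reply, the revised draft, the status update, the summary memo

Directly stated before the budget email: the agenda, the calendar invite, the status update, and the summary memo.
The approval reaches the budget email via the approval → the summary memo → the budget email.
The out-of-office reply reaches the budget email via the out-of-office reply → the summary memo → the budget email.
The revised draft reaches the budget email via the revised draft → the calendar invite → the budget email.
No chain forces the vendor quote (or any of the others) ahead of the budget email.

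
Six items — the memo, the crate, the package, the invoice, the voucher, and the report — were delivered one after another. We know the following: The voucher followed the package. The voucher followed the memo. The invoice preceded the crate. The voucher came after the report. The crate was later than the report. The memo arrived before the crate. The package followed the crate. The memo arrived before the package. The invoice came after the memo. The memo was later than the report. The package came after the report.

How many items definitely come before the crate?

Directly stated before the crate: the invoice, the memo, and the report.
No chain forces the voucher (or any of the others) ahead of the crate.
That's the invoice, the memo, and the report — 3 in all.

3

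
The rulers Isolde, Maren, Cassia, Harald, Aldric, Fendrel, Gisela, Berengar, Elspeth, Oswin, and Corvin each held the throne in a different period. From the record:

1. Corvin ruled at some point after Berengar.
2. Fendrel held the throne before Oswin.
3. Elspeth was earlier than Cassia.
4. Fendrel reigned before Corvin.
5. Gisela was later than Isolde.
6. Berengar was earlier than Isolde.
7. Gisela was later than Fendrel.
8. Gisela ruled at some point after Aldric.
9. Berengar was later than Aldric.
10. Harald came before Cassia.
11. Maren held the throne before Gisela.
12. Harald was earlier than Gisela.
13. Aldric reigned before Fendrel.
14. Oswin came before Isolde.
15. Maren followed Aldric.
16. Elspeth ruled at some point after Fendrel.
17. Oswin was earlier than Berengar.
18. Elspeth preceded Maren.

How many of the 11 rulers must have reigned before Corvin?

4

Directly stated before Corvin: Berengar and Fendrel.
Aldric reaches Corvin via Aldric → Berengar → Corvin.
Oswin reaches Corvin via Oswin → Berengar → Corvin.
That's Aldric, Berengar, Fendrel, and Oswin — 4 in all.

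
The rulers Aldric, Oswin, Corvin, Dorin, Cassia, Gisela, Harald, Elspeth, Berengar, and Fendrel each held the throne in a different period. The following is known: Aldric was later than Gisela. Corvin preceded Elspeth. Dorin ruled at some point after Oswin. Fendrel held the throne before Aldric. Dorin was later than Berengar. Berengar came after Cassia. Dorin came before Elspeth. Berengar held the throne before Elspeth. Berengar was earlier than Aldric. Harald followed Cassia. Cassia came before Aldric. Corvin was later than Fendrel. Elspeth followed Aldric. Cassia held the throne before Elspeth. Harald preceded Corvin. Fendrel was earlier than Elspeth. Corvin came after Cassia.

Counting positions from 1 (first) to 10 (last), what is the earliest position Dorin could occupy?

Berengar, Cassia, and Oswin must all come before Dorin — 3 forced predecessors.
Nothing else is forced ahead of Dorin, so their earliest slot is position 3 + 1 = 4.

4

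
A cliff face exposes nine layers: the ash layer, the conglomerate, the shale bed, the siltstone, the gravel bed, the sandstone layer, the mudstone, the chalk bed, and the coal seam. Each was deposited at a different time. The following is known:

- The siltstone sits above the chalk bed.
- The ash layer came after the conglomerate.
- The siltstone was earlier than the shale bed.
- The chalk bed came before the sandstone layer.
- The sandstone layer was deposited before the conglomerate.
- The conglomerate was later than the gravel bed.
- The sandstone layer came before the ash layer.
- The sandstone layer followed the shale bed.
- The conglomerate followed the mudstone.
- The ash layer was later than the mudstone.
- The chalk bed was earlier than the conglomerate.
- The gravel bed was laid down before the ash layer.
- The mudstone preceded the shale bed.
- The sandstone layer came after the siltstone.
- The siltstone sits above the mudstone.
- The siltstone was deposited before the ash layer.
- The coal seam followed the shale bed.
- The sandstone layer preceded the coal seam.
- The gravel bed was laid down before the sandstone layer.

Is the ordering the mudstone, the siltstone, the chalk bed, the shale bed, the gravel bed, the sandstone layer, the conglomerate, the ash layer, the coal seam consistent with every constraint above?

The constraints require the chalk bed before the siltstone, but in the proposed sequence the siltstone appears ahead of the chalk bed. That one violation is enough.

no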